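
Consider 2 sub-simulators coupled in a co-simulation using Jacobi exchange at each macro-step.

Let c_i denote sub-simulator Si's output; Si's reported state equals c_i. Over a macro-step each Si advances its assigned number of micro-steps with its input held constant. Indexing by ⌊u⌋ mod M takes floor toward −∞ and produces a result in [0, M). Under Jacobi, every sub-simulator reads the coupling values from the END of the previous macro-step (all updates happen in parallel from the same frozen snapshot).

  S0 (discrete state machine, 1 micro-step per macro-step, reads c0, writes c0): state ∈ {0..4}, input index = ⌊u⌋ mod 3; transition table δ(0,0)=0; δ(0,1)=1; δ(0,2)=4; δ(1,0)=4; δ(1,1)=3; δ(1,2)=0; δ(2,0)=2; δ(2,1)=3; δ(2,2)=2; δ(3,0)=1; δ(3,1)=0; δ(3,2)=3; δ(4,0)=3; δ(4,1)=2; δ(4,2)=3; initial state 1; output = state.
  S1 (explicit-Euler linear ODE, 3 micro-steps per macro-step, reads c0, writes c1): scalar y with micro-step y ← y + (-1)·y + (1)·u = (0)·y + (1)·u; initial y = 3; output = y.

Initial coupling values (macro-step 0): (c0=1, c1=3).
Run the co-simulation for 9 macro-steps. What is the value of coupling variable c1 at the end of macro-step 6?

macro 1: S0 reads c0=1 → after 1×micro: 3; S1 reads c0=1 → after 3×micro: 1 ⇒ (c0=3, c1=1)
macro 2: S0 reads c0=3 → after 1×micro: 1; S1 reads c0=3 → after 3×micro: 3 ⇒ (c0=1, c1=3)
macro 3: S0 reads c0=1 → after 1×micro: 3; S1 reads c0=1 → after 3×micro: 1 ⇒ (c0=3, c1=1)
macro 4: S0 reads c0=3 → after 1×micro: 1; S1 reads c0=3 → after 3×micro: 3 ⇒ (c0=1, c1=3)
macro 5: S0 reads c0=1 → after 1×micro: 3; S1 reads c0=1 → after 3×micro: 1 ⇒ (c0=3, c1=1)
macro 6: S0 reads c0=3 → after 1×micro: 1; S1 reads c0=3 → after 3×micro: 3 ⇒ (c0=1, c1=3)
macro 7: S0 reads c0=1 → after 1×micro: 3; S1 reads c0=1 → after 3×micro: 1 ⇒ (c0=3, c1=1)
macro 8: S0 reads c0=3 → after 1×micro: 1; S1 reads c0=3 → after 3×micro: 3 ⇒ (c0=1, c1=3)
macro 9: S0 reads c0=1 → after 1×micro: 3; S1 reads c0=1 → after 3×micro: 1 ⇒ (c0=3, c1=1)

c1 at macro-step 6 = 3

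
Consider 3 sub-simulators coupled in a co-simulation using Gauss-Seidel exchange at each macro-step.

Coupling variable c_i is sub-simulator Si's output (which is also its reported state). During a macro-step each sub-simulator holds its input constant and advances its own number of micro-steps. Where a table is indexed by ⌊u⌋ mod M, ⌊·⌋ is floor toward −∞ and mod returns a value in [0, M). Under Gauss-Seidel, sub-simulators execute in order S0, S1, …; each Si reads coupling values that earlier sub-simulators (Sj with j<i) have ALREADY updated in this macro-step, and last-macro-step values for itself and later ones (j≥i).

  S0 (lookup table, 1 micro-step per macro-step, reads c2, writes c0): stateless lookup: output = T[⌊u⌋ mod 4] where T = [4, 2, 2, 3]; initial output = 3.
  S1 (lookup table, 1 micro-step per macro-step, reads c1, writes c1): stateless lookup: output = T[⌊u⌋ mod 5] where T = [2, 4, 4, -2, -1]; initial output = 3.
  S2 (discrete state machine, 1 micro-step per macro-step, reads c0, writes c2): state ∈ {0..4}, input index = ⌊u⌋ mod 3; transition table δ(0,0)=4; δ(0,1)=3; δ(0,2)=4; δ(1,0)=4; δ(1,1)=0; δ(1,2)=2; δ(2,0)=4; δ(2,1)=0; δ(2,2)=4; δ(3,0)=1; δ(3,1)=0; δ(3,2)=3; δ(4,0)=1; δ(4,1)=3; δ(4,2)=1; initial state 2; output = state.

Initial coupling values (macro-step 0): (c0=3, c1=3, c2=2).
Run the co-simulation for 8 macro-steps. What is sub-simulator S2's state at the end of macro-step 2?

S2 state at macro-step 2 = 3

macro 1: S0 reads c2=2 → after 1×micro: 2; S1 reads c1=3 → after 1×micro: -2; S2 reads c0=2 → after 1×micro: 4 ⇒ (c0=2, c1=-2, c2=4)
macro 2: S0 reads c2=4 → after 1×micro: 4; S1 reads c1=-2 → after 1×micro: -2; S2 reads c0=4 → after 1×micro: 3 ⇒ (c0=4, c1=-2, c2=3)
macro 3: S0 reads c2=3 → after 1×micro: 3; S1 reads c1=-2 → after 1×micro: -2; S2 reads c0=3 → after 1×micro: 1 ⇒ (c0=3, c1=-2, c2=1)
macro 4: S0 reads c2=1 → after 1×micro: 2; S1 reads c1=-2 → after 1×micro: -2; S2 reads c0=2 → after 1×micro: 2 ⇒ (c0=2, c1=-2, c2=2)
macro 5: S0 reads c2=2 → after 1×micro: 2; S1 reads c1=-2 → after 1×micro: -2; S2 reads c0=2 → after 1×micro: 4 ⇒ (c0=2, c1=-2, c2=4)
macro 6: S0 reads c2=4 → after 1×micro: 4; S1 reads c1=-2 → after 1×micro: -2; S2 reads c0=4 → after 1×micro: 3 ⇒ (c0=4, c1=-2, c2=3)
macro 7: S0 reads c2=3 → after 1×micro: 3; S1 reads c1=-2 → after 1×micro: -2; S2 reads c0=3 → after 1×micro: 1 ⇒ (c0=3, c1=-2, c2=1)
macro 8: S0 reads c2=1 → after 1×micro: 2; S1 reads c1=-2 → after 1×micro: -2; S2 reads c0=2 → after 1×micro: 2 ⇒ (c0=2, c1=-2, c2=2)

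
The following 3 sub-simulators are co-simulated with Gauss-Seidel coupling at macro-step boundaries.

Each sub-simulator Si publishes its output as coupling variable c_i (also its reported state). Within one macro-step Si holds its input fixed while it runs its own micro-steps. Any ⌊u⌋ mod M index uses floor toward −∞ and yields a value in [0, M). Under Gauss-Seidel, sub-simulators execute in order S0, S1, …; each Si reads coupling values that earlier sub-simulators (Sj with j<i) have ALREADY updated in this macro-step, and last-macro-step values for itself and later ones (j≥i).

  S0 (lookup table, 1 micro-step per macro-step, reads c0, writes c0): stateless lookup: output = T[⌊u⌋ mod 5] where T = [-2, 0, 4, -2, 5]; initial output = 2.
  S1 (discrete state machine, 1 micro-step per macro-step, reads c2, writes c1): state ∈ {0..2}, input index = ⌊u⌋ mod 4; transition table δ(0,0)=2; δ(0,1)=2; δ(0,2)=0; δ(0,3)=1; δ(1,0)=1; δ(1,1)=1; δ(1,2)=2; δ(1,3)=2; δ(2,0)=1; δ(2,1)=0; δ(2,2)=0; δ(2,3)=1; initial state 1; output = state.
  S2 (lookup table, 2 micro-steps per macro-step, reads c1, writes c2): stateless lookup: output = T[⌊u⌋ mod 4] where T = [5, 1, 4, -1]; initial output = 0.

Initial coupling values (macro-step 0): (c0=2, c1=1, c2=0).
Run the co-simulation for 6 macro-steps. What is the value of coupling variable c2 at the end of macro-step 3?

macro 1: S0 reads c0=2 → after 1×micro: 4; S1 reads c2=0 → after 1×micro: 1; S2 reads c1=1 → after 2×micro: 1 ⇒ (c0=4, c1=1, c2=1)
macro 2: S0 reads c0=4 → after 1×micro: 5; S1 reads c2=1 → after 1×micro: 1; S2 reads c1=1 → after 2×micro: 1 ⇒ (c0=5, c1=1, c2=1)
macro 3: S0 reads c0=5 → after 1×micro: -2; S1 reads c2=1 → after 1×micro: 1; S2 reads c1=1 → after 2×micro: 1 ⇒ (c0=-2, c1=1, c2=1)
macro 4: S0 reads c0=-2 → after 1×micro: -2; S1 reads c2=1 → after 1×micro: 1; S2 reads c1=1 → after 2×micro: 1 ⇒ (c0=-2, c1=1, c2=1)
macro 5: S0 reads c0=-2 → after 1×micro: -2; S1 reads c2=1 → after 1×micro: 1; S2 reads c1=1 → after 2×micro: 1 ⇒ (c0=-2, c1=1, c2=1)
macro 6: S0 reads c0=-2 → after 1×micro: -2; S1 reads c2=1 → after 1×micro: 1; S2 reads c1=1 → after 2×micro: 1 ⇒ (c0=-2, c1=1, c2=1)

c2 at macro-step 3 = 1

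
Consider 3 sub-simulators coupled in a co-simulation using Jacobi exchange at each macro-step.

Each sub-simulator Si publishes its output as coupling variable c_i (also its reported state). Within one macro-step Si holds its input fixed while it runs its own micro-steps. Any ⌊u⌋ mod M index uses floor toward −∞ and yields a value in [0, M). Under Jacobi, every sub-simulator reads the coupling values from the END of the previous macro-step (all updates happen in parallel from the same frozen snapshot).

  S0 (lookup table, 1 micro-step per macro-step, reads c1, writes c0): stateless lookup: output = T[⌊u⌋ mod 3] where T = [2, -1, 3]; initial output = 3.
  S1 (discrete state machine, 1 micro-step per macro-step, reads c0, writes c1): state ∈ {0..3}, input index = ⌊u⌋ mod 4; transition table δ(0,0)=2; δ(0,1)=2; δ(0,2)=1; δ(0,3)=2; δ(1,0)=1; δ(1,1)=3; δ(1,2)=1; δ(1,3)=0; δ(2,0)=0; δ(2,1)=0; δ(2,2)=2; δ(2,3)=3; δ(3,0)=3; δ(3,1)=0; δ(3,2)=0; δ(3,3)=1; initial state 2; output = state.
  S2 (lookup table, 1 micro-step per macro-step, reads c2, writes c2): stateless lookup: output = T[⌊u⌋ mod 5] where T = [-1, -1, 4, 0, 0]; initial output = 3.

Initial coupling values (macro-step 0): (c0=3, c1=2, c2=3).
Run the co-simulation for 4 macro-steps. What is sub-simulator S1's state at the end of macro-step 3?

macro 1: S0 reads c1=2 → after 1×micro: 3; S1 reads c0=3 → after 1×micro: 3; S2 reads c2=3 → after 1×micro: 0 ⇒ (c0=3, c1=3, c2=0)
macro 2: S0 reads c1=3 → after 1×micro: 2; S1 reads c0=3 → after 1×micro: 1; S2 reads c2=0 → after 1×micro: -1 ⇒ (c0=2, c1=1, c2=-1)
macro 3: S0 reads c1=1 → after 1×micro: -1; S1 reads c0=2 → after 1×micro: 1; S2 reads c2=-1 → after 1×micro: 0 ⇒ (c0=-1, c1=1, c2=0)
macro 4: S0 reads c1=1 → after 1×micro: -1; S1 reads c0=-1 → after 1×micro: 0; S2 reads c2=0 → after 1×micro: -1 ⇒ (c0=-1, c1=0, c2=-1)

S1 state at macro-step 3 = 1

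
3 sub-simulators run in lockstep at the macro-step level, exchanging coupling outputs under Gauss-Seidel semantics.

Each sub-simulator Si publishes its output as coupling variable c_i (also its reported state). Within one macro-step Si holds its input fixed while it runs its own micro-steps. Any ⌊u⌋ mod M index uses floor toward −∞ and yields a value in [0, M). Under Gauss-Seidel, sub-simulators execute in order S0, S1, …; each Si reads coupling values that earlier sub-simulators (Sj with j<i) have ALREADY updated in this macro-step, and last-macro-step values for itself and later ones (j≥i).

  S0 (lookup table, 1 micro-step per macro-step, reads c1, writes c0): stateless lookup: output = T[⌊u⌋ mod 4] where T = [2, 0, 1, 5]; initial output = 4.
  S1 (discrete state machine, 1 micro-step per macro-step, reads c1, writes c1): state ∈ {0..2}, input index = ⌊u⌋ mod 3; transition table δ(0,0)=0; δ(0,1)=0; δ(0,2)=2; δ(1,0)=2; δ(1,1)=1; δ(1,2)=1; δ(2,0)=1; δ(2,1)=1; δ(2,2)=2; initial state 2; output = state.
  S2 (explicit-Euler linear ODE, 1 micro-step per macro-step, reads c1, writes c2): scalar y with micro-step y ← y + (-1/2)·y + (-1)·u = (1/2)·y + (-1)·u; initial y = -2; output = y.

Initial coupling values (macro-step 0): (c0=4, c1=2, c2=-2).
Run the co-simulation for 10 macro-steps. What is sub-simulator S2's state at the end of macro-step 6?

S2 state at macro-step 6 = -127/32

macro 1: S0 reads c1=2 → after 1×micro: 1; S1 reads c1=2 → after 1×micro: 2; S2 reads c1=2 → after 1×micro: -3 ⇒ (c0=1, c1=2, c2=-3)
macro 2: S0 reads c1=2 → after 1×micro: 1; S1 reads c1=2 → after 1×micro: 2; S2 reads c1=2 → after 1×micro: -7/2 ⇒ (c0=1, c1=2, c2=-7/2)
macro 3: S0 reads c1=2 → after 1×micro: 1; S1 reads c1=2 → after 1×micro: 2; S2 reads c1=2 → after 1×micro: -15/4 ⇒ (c0=1, c1=2, c2=-15/4)
macro 4: S0 reads c1=2 → after 1×micro: 1; S1 reads c1=2 → after 1×micro: 2; S2 reads c1=2 → after 1×micro: -31/8 ⇒ (c0=1, c1=2, c2=-31/8)
macro 5: S0 reads c1=2 → after 1×micro: 1; S1 reads c1=2 → after 1×micro: 2; S2 reads c1=2 → after 1×micro: -63/16 ⇒ (c0=1, c1=2, c2=-63/16)
macro 6: S0 reads c1=2 → after 1×micro: 1; S1 reads c1=2 → after 1×micro: 2; S2 reads c1=2 → after 1×micro: -127/32 ⇒ (c0=1, c1=2, c2=-127/32)
macro 7: S0 reads c1=2 → after 1×micro: 1; S1 reads c1=2 → after 1×micro: 2; S2 reads c1=2 → after 1×micro: -255/64 ⇒ (c0=1, c1=2, c2=-255/64)
macro 8: S0 reads c1=2 → after 1×micro: 1; S1 reads c1=2 → after 1×micro: 2; S2 reads c1=2 → after 1×micro: -511/128 ⇒ (c0=1, c1=2, c2=-511/128)
macro 9: S0 reads c1=2 → after 1×micro: 1; S1 reads c1=2 → after 1×micro: 2; S2 reads c1=2 → after 1×micro: -1023/256 ⇒ (c0=1, c1=2, c2=-1023/256)
macro 10: S0 reads c1=2 → after 1×micro: 1; S1 reads c1=2 → after 1×micro: 2; S2 reads c1=2 → after 1×micro: -2047/512 ⇒ (c0=1, c1=2, c2=-2047/512)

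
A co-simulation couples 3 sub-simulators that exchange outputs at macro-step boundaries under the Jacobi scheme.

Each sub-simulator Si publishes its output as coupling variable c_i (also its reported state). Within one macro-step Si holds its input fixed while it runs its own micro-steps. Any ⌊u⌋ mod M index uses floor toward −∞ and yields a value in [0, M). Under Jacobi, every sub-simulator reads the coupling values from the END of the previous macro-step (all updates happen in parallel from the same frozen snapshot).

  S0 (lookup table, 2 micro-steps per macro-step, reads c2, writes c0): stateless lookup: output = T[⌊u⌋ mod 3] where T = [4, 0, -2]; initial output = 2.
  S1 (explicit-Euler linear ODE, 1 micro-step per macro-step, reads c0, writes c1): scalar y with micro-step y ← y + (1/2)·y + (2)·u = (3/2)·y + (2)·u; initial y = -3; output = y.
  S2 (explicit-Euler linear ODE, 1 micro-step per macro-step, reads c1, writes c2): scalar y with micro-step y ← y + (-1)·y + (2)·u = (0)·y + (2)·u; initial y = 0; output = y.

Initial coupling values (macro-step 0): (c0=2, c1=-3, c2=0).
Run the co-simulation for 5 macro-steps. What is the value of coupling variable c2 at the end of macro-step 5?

c2 at macro-step 5 = 389/8

macro 1: S0 reads c2=0 → after 2×micro: 4; S1 reads c0=2 → after 1×micro: -1/2; S2 reads c1=-3 → after 1×micro: -6 ⇒ (c0=4, c1=-1/2, c2=-6)
macro 2: S0 reads c2=-6 → after 2×micro: 4; S1 reads c0=4 → after 1×micro: 29/4; S2 reads c1=-1/2 → after 1×micro: -1 ⇒ (c0=4, c1=29/4, c2=-1)
macro 3: S0 reads c2=-1 → after 2×micro: -2; S1 reads c0=4 → after 1×micro: 151/8; S2 reads c1=29/4 → after 1×micro: 29/2 ⇒ (c0=-2, c1=151/8, c2=29/2)
macro 4: S0 reads c2=29/2 → after 2×micro: -2; S1 reads c0=-2 → after 1×micro: 389/16; S2 reads c1=151/8 → after 1×micro: 151/4 ⇒ (c0=-2, c1=389/16, c2=151/4)
macro 5: S0 reads c2=151/4 → after 2×micro: 0; S1 reads c0=-2 → after 1×micro: 1039/32; S2 reads c1=389/16 → after 1×micro: 389/8 ⇒ (c0=0, c1=1039/32, c2=389/8)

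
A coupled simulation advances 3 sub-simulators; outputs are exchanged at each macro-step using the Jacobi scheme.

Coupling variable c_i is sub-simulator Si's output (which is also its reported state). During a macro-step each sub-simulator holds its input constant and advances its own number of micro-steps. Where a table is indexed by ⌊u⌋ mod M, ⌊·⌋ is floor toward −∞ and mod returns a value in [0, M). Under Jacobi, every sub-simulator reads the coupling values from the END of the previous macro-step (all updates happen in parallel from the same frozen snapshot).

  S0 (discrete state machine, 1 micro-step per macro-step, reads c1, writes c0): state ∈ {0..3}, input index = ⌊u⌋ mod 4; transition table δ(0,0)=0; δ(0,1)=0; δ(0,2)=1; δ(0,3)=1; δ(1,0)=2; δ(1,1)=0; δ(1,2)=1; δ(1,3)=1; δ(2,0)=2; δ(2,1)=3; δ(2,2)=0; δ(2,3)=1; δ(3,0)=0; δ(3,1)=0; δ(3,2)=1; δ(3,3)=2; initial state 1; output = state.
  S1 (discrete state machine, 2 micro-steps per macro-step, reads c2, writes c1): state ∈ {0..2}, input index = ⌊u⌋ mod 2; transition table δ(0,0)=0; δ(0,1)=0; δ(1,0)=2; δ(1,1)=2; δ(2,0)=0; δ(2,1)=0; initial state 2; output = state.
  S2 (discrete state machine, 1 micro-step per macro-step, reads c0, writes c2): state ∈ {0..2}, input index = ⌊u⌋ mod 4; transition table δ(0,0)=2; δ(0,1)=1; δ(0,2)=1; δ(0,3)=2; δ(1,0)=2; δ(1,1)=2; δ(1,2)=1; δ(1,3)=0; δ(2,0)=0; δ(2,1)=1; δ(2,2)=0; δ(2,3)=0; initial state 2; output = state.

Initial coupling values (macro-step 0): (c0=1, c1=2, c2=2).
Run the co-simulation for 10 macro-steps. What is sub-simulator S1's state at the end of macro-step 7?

macro 1: S0 reads c1=2 → after 1×micro: 1; S1 reads c2=2 → after 2×micro: 0; S2 reads c0=1 → after 1×micro: 1 ⇒ (c0=1, c1=0, c2=1)
macro 2: S0 reads c1=0 → after 1×micro: 2; S1 reads c2=1 → after 2×micro: 0; S2 reads c0=1 → after 1×micro: 2 ⇒ (c0=2, c1=0, c2=2)
macro 3: S0 reads c1=0 → after 1×micro: 2; S1 reads c2=2 → after 2×micro: 0; S2 reads c0=2 → after 1×micro: 0 ⇒ (c0=2, c1=0, c2=0)
macro 4: S0 reads c1=0 → after 1×micro: 2; S1 reads c2=0 → after 2×micro: 0; S2 reads c0=2 → after 1×micro: 1 ⇒ (c0=2, c1=0, c2=1)
macro 5: S0 reads c1=0 → after 1×micro: 2; S1 reads c2=1 → after 2×micro: 0; S2 reads c0=2 → after 1×micro: 1 ⇒ (c0=2, c1=0, c2=1)
macro 6: S0 reads c1=0 → after 1×micro: 2; S1 reads c2=1 → after 2×micro: 0; S2 reads c0=2 → after 1×micro: 1 ⇒ (c0=2, c1=0, c2=1)
macro 7: S0 reads c1=0 → after 1×micro: 2; S1 reads c2=1 → after 2×micro: 0; S2 reads c0=2 → after 1×micro: 1 ⇒ (c0=2, c1=0, c2=1)
macro 8: S0 reads c1=0 → after 1×micro: 2; S1 reads c2=1 → after 2×micro: 0; S2 reads c0=2 → after 1×micro: 1 ⇒ (c0=2, c1=0, c2=1)
macro 9: S0 reads c1=0 → after 1×micro: 2; S1 reads c2=1 → after 2×micro: 0; S2 reads c0=2 → after 1×micro: 1 ⇒ (c0=2, c1=0, c2=1)
macro 10: S0 reads c1=0 → after 1×micro: 2; S1 reads c2=1 → after 2×micro: 0; S2 reads c0=2 → after 1×micro: 1 ⇒ (c0=2, c1=0, c2=1)

S1 state at macro-step 7 = 0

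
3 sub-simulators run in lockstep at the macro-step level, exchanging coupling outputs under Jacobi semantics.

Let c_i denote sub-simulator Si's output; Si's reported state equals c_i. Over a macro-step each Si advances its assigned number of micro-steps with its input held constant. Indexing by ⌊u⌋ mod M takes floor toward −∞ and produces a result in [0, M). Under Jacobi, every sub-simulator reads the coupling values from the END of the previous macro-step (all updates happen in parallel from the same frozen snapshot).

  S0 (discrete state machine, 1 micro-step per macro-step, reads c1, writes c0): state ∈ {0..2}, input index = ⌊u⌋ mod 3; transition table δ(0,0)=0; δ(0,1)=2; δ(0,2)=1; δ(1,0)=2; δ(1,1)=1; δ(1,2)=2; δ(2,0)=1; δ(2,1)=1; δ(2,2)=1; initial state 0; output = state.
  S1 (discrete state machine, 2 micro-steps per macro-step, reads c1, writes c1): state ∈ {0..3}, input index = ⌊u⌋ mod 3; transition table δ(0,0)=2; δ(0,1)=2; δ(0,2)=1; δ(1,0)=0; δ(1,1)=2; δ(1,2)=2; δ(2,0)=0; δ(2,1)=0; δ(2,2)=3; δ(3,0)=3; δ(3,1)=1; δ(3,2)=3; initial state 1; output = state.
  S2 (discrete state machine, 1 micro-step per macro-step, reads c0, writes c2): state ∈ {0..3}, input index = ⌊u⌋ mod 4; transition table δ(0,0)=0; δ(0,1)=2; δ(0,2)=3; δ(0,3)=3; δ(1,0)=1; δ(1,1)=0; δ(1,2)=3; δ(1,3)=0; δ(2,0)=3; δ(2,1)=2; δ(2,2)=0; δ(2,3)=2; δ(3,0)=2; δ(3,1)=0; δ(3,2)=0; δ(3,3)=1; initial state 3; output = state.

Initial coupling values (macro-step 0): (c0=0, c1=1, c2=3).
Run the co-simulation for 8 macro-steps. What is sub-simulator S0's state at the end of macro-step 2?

S0 state at macro-step 2 = 1

macro 1: S0 reads c1=1 → after 1×micro: 2; S1 reads c1=1 → after 2×micro: 0; S2 reads c0=0 → after 1×micro: 2 ⇒ (c0=2, c1=0, c2=2)
macro 2: S0 reads c1=0 → after 1×micro: 1; S1 reads c1=0 → after 2×micro: 0; S2 reads c0=2 → after 1×micro: 0 ⇒ (c0=1, c1=0, c2=0)
macro 3: S0 reads c1=0 → after 1×micro: 2; S1 reads c1=0 → after 2×micro: 0; S2 reads c0=1 → after 1×micro: 2 ⇒ (c0=2, c1=0, c2=2)
macro 4: S0 reads c1=0 → after 1×micro: 1; S1 reads c1=0 → after 2×micro: 0; S2 reads c0=2 → after 1×micro: 0 ⇒ (c0=1, c1=0, c2=0)
macro 5: S0 reads c1=0 → after 1×micro: 2; S1 reads c1=0 → after 2×micro: 0; S2 reads c0=1 → after 1×micro: 2 ⇒ (c0=2, c1=0, c2=2)
macro 6: S0 reads c1=0 → after 1×micro: 1; S1 reads c1=0 → after 2×micro: 0; S2 reads c0=2 → after 1×micro: 0 ⇒ (c0=1, c1=0, c2=0)
macro 7: S0 reads c1=0 → after 1×micro: 2; S1 reads c1=0 → after 2×micro: 0; S2 reads c0=1 → after 1×micro: 2 ⇒ (c0=2, c1=0, c2=2)
macro 8: S0 reads c1=0 → after 1×micro: 1; S1 reads c1=0 → after 2×micro: 0; S2 reads c0=2 → after 1×micro: 0 ⇒ (c0=1, c1=0, c2=0)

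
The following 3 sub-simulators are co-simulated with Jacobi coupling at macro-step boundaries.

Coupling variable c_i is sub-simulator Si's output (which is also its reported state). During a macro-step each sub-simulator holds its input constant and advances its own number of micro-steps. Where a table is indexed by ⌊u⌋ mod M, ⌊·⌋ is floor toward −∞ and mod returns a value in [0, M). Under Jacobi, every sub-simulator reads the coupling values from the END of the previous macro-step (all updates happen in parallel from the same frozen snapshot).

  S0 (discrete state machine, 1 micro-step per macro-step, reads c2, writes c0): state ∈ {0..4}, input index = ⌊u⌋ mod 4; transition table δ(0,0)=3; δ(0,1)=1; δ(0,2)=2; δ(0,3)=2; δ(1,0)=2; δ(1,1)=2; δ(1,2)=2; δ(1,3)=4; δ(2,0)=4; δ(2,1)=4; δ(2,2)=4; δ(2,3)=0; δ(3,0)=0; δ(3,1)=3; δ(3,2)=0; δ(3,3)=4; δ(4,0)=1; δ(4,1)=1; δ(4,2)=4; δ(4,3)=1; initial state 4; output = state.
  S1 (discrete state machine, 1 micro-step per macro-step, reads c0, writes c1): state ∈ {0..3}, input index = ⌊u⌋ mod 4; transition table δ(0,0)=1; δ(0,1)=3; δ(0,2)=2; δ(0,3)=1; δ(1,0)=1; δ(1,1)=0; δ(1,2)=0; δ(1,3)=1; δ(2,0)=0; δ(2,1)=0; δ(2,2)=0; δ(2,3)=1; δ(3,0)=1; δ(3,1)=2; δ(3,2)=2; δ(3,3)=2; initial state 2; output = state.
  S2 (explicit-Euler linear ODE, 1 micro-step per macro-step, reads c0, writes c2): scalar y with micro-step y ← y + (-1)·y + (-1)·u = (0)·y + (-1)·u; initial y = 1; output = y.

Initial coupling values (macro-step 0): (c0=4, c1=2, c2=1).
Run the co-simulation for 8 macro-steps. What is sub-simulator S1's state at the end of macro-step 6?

S1 state at macro-step 6 = 0

macro 1: S0 reads c2=1 → after 1×micro: 1; S1 reads c0=4 → after 1×micro: 0; S2 reads c0=4 → after 1×micro: -4 ⇒ (c0=1, c1=0, c2=-4)
macro 2: S0 reads c2=-4 → after 1×micro: 2; S1 reads c0=1 → after 1×micro: 3; S2 reads c0=1 → after 1×micro: -1 ⇒ (c0=2, c1=3, c2=-1)
macro 3: S0 reads c2=-1 → after 1×micro: 0; S1 reads c0=2 → after 1×micro: 2; S2 reads c0=2 → after 1×micro: -2 ⇒ (c0=0, c1=2, c2=-2)
macro 4: S0 reads c2=-2 → after 1×micro: 2; S1 reads c0=0 → after 1×micro: 0; S2 reads c0=0 → after 1×micro: 0 ⇒ (c0=2, c1=0, c2=0)
macro 5: S0 reads c2=0 → after 1×micro: 4; S1 reads c0=2 → after 1×micro: 2; S2 reads c0=2 → after 1×micro: -2 ⇒ (c0=4, c1=2, c2=-2)
macro 6: S0 reads c2=-2 → after 1×micro: 4; S1 reads c0=4 → after 1×micro: 0; S2 reads c0=4 → after 1×micro: -4 ⇒ (c0=4, c1=0, c2=-4)
macro 7: S0 reads c2=-4 → after 1×micro: 1; S1 reads c0=4 → after 1×micro: 1; S2 reads c0=4 → after 1×micro: -4 ⇒ (c0=1, c1=1, c2=-4)
macro 8: S0 reads c2=-4 → after 1×micro: 2; S1 reads c0=1 → after 1×micro: 0; S2 reads c0=1 → after 1×micro: -1 ⇒ (c0=2, c1=0, c2=-1)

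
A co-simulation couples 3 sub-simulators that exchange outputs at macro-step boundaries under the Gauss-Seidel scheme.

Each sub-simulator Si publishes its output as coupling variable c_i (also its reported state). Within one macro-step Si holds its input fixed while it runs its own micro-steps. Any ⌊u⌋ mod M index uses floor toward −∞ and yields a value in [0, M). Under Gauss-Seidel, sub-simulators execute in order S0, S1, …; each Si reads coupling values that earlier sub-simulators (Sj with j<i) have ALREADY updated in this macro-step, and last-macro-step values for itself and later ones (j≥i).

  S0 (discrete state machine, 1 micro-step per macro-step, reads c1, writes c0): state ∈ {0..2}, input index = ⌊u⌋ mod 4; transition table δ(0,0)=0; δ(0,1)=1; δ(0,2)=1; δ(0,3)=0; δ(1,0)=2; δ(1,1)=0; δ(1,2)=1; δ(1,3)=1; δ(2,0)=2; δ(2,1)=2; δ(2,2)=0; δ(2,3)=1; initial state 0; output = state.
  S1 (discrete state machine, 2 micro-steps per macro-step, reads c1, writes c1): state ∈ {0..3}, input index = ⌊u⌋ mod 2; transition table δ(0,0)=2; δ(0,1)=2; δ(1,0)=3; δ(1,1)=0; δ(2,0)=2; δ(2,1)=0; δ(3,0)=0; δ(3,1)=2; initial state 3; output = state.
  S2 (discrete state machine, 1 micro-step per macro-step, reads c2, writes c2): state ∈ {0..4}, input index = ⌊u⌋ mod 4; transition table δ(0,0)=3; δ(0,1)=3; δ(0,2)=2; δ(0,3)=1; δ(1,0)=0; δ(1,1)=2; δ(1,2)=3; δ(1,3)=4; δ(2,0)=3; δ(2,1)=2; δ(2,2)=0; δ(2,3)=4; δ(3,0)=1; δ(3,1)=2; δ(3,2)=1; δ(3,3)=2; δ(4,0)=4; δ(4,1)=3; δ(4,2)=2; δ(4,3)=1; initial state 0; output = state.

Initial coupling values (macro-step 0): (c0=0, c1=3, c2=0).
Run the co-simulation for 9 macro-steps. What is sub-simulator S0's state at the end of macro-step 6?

macro 1: S0 reads c1=3 → after 1×micro: 0; S1 reads c1=3 → after 2×micro: 0; S2 reads c2=0 → after 1×micro: 3 ⇒ (c0=0, c1=0, c2=3)
macro 2: S0 reads c1=0 → after 1×micro: 0; S1 reads c1=0 → after 2×micro: 2; S2 reads c2=3 → after 1×micro: 2 ⇒ (c0=0, c1=2, c2=2)
macro 3: S0 reads c1=2 → after 1×micro: 1; S1 reads c1=2 → after 2×micro: 2; S2 reads c2=2 → after 1×micro: 0 ⇒ (c0=1, c1=2, c2=0)
macro 4: S0 reads c1=2 → after 1×micro: 1; S1 reads c1=2 → after 2×micro: 2; S2 reads c2=0 → after 1×micro: 3 ⇒ (c0=1, c1=2, c2=3)
macro 5: S0 reads c1=2 → after 1×micro: 1; S1 reads c1=2 → after 2×micro: 2; S2 reads c2=3 → after 1×micro: 2 ⇒ (c0=1, c1=2, c2=2)
macro 6: S0 reads c1=2 → after 1×micro: 1; S1 reads c1=2 → after 2×micro: 2; S2 reads c2=2 → after 1×micro: 0 ⇒ (c0=1, c1=2, c2=0)
macro 7: S0 reads c1=2 → after 1×micro: 1; S1 reads c1=2 → after 2×micro: 2; S2 reads c2=0 → after 1×micro: 3 ⇒ (c0=1, c1=2, c2=3)
macro 8: S0 reads c1=2 → after 1×micro: 1; S1 reads c1=2 → after 2×micro: 2; S2 reads c2=3 → after 1×micro: 2 ⇒ (c0=1, c1=2, c2=2)
macro 9: S0 reads c1=2 → after 1×micro: 1; S1 reads c1=2 → after 2×micro: 2; S2 reads c2=2 → after 1×micro: 0 ⇒ (c0=1, c1=2, c2=0)

S0 state at macro-step 6 = 1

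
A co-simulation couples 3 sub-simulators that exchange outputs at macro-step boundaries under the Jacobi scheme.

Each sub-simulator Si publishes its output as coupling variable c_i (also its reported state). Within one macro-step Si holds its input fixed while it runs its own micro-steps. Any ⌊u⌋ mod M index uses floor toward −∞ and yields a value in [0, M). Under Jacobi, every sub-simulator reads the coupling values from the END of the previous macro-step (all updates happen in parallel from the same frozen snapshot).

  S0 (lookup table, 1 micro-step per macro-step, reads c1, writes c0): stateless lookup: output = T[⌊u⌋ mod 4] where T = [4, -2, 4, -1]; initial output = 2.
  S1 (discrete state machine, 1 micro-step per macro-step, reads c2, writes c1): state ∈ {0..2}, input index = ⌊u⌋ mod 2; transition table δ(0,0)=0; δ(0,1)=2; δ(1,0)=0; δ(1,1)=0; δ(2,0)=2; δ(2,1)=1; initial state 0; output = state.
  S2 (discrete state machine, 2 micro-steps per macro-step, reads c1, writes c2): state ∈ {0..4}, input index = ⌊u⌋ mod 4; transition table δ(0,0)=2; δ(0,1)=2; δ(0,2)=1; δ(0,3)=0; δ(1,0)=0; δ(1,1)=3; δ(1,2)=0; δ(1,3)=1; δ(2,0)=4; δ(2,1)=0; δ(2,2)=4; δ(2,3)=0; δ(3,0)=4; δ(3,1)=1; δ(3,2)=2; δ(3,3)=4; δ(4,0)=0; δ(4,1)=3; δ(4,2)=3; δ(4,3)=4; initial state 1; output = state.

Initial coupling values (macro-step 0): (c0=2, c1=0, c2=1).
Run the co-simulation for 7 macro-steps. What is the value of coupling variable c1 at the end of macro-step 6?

macro 1: S0 reads c1=0 → after 1×micro: 4; S1 reads c2=1 → after 1×micro: 2; S2 reads c1=0 → after 2×micro: 2 ⇒ (c0=4, c1=2, c2=2)
macro 2: S0 reads c1=2 → after 1×micro: 4; S1 reads c2=2 → after 1×micro: 2; S2 reads c1=2 → after 2×micro: 3 ⇒ (c0=4, c1=2, c2=3)
macro 3: S0 reads c1=2 → after 1×micro: 4; S1 reads c2=3 → after 1×micro: 1; S2 reads c1=2 → after 2×micro: 4 ⇒ (c0=4, c1=1, c2=4)
macro 4: S0 reads c1=1 → after 1×micro: -2; S1 reads c2=4 → after 1×micro: 0; S2 reads c1=1 → after 2×micro: 1 ⇒ (c0=-2, c1=0, c2=1)
macro 5: S0 reads c1=0 → after 1×micro: 4; S1 reads c2=1 → after 1×micro: 2; S2 reads c1=0 → after 2×micro: 2 ⇒ (c0=4, c1=2, c2=2)
macro 6: S0 reads c1=2 → after 1×micro: 4; S1 reads c2=2 → after 1×micro: 2; S2 reads c1=2 → after 2×micro: 3 ⇒ (c0=4, c1=2, c2=3)
macro 7: S0 reads c1=2 → after 1×micro: 4; S1 reads c2=3 → after 1×micro: 1; S2 reads c1=2 → after 2×micro: 4 ⇒ (c0=4, c1=1, c2=4)

c1 at macro-step 6 = 2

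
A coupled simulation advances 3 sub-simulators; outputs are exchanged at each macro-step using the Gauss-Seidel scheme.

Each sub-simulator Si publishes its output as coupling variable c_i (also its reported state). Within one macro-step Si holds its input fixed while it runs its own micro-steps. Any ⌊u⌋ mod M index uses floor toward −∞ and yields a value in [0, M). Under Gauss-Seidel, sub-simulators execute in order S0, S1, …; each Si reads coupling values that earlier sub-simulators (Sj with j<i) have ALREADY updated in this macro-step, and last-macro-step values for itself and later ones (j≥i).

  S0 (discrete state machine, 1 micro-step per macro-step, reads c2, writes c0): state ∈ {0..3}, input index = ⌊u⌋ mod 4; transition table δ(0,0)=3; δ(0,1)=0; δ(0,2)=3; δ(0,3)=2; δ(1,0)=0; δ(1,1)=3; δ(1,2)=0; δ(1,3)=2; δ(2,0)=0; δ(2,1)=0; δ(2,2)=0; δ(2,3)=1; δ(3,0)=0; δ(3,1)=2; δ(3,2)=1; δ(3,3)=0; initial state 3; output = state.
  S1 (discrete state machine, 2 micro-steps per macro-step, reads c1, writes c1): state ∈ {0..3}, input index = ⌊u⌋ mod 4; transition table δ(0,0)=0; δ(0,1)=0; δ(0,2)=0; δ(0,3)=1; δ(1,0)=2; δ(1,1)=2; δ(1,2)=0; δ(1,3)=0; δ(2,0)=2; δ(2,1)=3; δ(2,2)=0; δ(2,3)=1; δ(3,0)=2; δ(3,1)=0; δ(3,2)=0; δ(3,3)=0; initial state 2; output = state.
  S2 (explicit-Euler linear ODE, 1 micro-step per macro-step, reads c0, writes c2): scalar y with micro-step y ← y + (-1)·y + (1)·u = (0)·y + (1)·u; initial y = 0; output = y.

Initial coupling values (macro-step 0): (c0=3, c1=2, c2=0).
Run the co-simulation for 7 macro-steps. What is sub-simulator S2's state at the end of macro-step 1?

macro 1: S0 reads c2=0 → after 1×micro: 0; S1 reads c1=2 → after 2×micro: 0; S2 reads c0=0 → after 1×micro: 0 ⇒ (c0=0, c1=0, c2=0)
macro 2: S0 reads c2=0 → after 1×micro: 3; S1 reads c1=0 → after 2×micro: 0; S2 reads c0=3 → after 1×micro: 3 ⇒ (c0=3, c1=0, c2=3)
macro 3: S0 reads c2=3 → after 1×micro: 0; S1 reads c1=0 → after 2×micro: 0; S2 reads c0=0 → after 1×micro: 0 ⇒ (c0=0, c1=0, c2=0)
macro 4: S0 reads c2=0 → after 1×micro: 3; S1 reads c1=0 → after 2×micro: 0; S2 reads c0=3 → after 1×micro: 3 ⇒ (c0=3, c1=0, c2=3)
macro 5: S0 reads c2=3 → after 1×micro: 0; S1 reads c1=0 → after 2×micro: 0; S2 reads c0=0 → after 1×micro: 0 ⇒ (c0=0, c1=0, c2=0)
macro 6: S0 reads c2=0 → after 1×micro: 3; S1 reads c1=0 → after 2×micro: 0; S2 reads c0=3 → after 1×micro: 3 ⇒ (c0=3, c1=0, c2=3)
macro 7: S0 reads c2=3 → after 1×micro: 0; S1 reads c1=0 → after 2×micro: 0; S2 reads c0=0 → after 1×micro: 0 ⇒ (c0=0, c1=0, c2=0)

S2 state at macro-step 1 = 0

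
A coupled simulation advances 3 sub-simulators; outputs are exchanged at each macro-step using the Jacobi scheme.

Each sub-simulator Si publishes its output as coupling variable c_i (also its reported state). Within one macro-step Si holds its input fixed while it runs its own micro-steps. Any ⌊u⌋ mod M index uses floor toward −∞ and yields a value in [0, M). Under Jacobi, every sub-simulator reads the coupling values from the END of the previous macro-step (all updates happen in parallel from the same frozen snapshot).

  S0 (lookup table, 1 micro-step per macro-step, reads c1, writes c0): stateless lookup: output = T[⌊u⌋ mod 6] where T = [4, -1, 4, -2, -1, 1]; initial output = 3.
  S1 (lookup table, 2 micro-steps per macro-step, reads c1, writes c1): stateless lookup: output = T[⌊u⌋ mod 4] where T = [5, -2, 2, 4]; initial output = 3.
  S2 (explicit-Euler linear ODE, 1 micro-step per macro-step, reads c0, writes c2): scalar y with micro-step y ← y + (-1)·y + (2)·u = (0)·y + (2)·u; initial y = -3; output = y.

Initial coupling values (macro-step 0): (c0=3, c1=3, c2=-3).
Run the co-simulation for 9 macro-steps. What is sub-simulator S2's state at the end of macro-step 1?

S2 state at macro-step 1 = 6

macro 1: S0 reads c1=3 → after 1×micro: -2; S1 reads c1=3 → after 2×micro: 4; S2 reads c0=3 → after 1×micro: 6 ⇒ (c0=-2, c1=4, c2=6)
macro 2: S0 reads c1=4 → after 1×micro: -1; S1 reads c1=4 → after 2×micro: 5; S2 reads c0=-2 → after 1×micro: -4 ⇒ (c0=-1, c1=5, c2=-4)
macro 3: S0 reads c1=5 → after 1×micro: 1; S1 reads c1=5 → after 2×micro: -2; S2 reads c0=-1 → after 1×micro: -2 ⇒ (c0=1, c1=-2, c2=-2)
macro 4: S0 reads c1=-2 → after 1×micro: -1; S1 reads c1=-2 → after 2×micro: 2; S2 reads c0=1 → after 1×micro: 2 ⇒ (c0=-1, c1=2, c2=2)
macro 5: S0 reads c1=2 → after 1×micro: 4; S1 reads c1=2 → after 2×micro: 2; S2 reads c0=-1 → after 1×micro: -2 ⇒ (c0=4, c1=2, c2=-2)
macro 6: S0 reads c1=2 → after 1×micro: 4; S1 reads c1=2 → after 2×micro: 2; S2 reads c0=4 → after 1×micro: 8 ⇒ (c0=4, c1=2, c2=8)
macro 7: S0 reads c1=2 → after 1×micro: 4; S1 reads c1=2 → after 2×micro: 2; S2 reads c0=4 → after 1×micro: 8 ⇒ (c0=4, c1=2, c2=8)
macro 8: S0 reads c1=2 → after 1×micro: 4; S1 reads c1=2 → after 2×micro: 2; S2 reads c0=4 → after 1×micro: 8 ⇒ (c0=4, c1=2, c2=8)
macro 9: S0 reads c1=2 → after 1×micro: 4; S1 reads c1=2 → after 2×micro: 2; S2 reads c0=4 → after 1×micro: 8 ⇒ (c0=4, c1=2, c2=8)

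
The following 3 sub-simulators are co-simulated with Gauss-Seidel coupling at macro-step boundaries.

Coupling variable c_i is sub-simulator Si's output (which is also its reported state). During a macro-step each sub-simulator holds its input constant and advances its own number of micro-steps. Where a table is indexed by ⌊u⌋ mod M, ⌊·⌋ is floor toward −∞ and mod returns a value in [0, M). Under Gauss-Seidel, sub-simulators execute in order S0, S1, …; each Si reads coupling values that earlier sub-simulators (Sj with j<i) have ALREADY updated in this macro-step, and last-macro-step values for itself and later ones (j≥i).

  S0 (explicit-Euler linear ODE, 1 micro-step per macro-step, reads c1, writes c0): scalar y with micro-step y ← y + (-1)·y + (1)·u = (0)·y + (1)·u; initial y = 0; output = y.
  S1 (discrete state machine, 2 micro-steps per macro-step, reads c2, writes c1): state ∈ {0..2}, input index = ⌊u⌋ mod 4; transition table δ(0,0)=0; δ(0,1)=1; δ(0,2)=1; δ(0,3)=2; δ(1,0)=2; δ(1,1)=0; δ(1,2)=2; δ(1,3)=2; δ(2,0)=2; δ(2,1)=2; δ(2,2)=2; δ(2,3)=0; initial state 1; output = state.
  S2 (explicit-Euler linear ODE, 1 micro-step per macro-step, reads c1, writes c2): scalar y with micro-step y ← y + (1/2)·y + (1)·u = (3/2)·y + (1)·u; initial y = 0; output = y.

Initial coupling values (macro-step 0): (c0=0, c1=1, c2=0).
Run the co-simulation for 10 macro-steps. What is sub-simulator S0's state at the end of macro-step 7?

S0 state at macro-step 7 = 2

macro 1: S0 reads c1=1 → after 1×micro: 1; S1 reads c2=0 → after 2×micro: 2; S2 reads c1=2 → after 1×micro: 2 ⇒ (c0=1, c1=2, c2=2)
macro 2: S0 reads c1=2 → after 1×micro: 2; S1 reads c2=2 → after 2×micro: 2; S2 reads c1=2 → after 1×micro: 5 ⇒ (c0=2, c1=2, c2=5)
macro 3: S0 reads c1=2 → after 1×micro: 2; S1 reads c2=5 → after 2×micro: 2; S2 reads c1=2 → after 1×micro: 19/2 ⇒ (c0=2, c1=2, c2=19/2)
macro 4: S0 reads c1=2 → after 1×micro: 2; S1 reads c2=19/2 → after 2×micro: 2; S2 reads c1=2 → after 1×micro: 65/4 ⇒ (c0=2, c1=2, c2=65/4)
macro 5: S0 reads c1=2 → after 1×micro: 2; S1 reads c2=65/4 → after 2×micro: 2; S2 reads c1=2 → after 1×micro: 211/8 ⇒ (c0=2, c1=2, c2=211/8)
macro 6: S0 reads c1=2 → after 1×micro: 2; S1 reads c2=211/8 → after 2×micro: 2; S2 reads c1=2 → after 1×micro: 665/16 ⇒ (c0=2, c1=2, c2=665/16)
macro 7: S0 reads c1=2 → after 1×micro: 2; S1 reads c2=665/16 → after 2×micro: 2; S2 reads c1=2 → after 1×micro: 2059/32 ⇒ (c0=2, c1=2, c2=2059/32)
macro 8: S0 reads c1=2 → after 1×micro: 2; S1 reads c2=2059/32 → after 2×micro: 2; S2 reads c1=2 → after 1×micro: 6305/64 ⇒ (c0=2, c1=2, c2=6305/64)
macro 9: S0 reads c1=2 → after 1×micro: 2; S1 reads c2=6305/64 → after 2×micro: 2; S2 reads c1=2 → after 1×micro: 19171/128 ⇒ (c0=2, c1=2, c2=19171/128)
macro 10: S0 reads c1=2 → after 1×micro: 2; S1 reads c2=19171/128 → after 2×micro: 2; S2 reads c1=2 → after 1×micro: 58025/256 ⇒ (c0=2, c1=2, c2=58025/256)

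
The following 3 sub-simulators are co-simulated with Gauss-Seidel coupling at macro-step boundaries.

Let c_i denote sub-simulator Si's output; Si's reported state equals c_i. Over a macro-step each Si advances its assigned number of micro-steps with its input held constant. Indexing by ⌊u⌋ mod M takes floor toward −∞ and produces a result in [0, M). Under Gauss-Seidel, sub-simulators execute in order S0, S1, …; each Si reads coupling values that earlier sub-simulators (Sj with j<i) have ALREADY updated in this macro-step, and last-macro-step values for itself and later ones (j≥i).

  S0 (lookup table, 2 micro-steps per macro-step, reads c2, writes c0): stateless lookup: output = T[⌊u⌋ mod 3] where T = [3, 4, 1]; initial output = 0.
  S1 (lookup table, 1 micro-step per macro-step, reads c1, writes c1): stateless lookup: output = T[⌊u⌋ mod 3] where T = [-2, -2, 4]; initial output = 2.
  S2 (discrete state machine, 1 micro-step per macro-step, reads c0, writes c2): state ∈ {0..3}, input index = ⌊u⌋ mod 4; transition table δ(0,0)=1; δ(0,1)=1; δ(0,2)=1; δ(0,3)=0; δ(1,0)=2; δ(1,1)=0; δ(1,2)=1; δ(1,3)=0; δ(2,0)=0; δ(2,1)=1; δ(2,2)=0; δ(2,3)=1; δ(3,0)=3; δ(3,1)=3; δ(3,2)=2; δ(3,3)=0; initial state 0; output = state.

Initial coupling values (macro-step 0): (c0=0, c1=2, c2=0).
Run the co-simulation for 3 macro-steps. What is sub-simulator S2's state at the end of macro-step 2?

S2 state at macro-step 2 = 0

macro 1: S0 reads c2=0 → after 2×micro: 3; S1 reads c1=2 → after 1×micro: 4; S2 reads c0=3 → after 1×micro: 0 ⇒ (c0=3, c1=4, c2=0)
macro 2: S0 reads c2=0 → after 2×micro: 3; S1 reads c1=4 → after 1×micro: -2; S2 reads c0=3 → after 1×micro: 0 ⇒ (c0=3, c1=-2, c2=0)
macro 3: S0 reads c2=0 → after 2×micro: 3; S1 reads c1=-2 → after 1×micro: -2; S2 reads c0=3 → after 1×micro: 0 ⇒ (c0=3, c1=-2, c2=0)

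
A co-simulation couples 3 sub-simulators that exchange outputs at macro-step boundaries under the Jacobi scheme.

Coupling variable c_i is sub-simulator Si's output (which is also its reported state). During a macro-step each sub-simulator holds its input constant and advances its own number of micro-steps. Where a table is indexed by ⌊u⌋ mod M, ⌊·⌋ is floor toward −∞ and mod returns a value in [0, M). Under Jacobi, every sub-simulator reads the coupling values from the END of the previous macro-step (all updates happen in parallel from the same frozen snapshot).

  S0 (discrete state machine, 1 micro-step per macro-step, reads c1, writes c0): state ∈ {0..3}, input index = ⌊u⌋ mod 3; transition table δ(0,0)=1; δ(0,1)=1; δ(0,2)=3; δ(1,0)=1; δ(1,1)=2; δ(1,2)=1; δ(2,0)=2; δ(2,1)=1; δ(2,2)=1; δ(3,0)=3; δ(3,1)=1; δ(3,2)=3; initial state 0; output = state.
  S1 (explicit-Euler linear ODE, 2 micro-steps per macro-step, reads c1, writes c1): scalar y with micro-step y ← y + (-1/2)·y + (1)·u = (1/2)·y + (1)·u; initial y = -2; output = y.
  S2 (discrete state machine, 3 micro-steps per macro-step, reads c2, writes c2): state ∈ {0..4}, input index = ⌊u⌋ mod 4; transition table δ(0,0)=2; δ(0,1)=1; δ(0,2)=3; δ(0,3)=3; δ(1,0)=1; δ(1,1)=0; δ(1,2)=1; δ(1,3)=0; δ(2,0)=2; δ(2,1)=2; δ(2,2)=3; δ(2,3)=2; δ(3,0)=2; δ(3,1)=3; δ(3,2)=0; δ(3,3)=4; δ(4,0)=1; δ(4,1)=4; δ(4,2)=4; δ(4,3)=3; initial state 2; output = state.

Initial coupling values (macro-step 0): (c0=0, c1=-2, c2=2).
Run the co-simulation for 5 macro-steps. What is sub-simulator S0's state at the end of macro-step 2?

macro 1: S0 reads c1=-2 → after 1×micro: 1; S1 reads c1=-2 → after 2×micro: -7/2; S2 reads c2=2 → after 3×micro: 3 ⇒ (c0=1, c1=-7/2, c2=3)
macro 2: S0 reads c1=-7/2 → after 1×micro: 1; S1 reads c1=-7/2 → after 2×micro: -49/8; S2 reads c2=3 → after 3×micro: 4 ⇒ (c0=1, c1=-49/8, c2=4)
macro 3: S0 reads c1=-49/8 → after 1×micro: 1; S1 reads c1=-49/8 → after 2×micro: -343/32; S2 reads c2=4 → after 3×micro: 1 ⇒ (c0=1, c1=-343/32, c2=1)
macro 4: S0 reads c1=-343/32 → after 1×micro: 2; S1 reads c1=-343/32 → after 2×micro: -2401/128; S2 reads c2=1 → after 3×micro: 0 ⇒ (c0=2, c1=-2401/128, c2=0)
macro 5: S0 reads c1=-2401/128 → after 1×micro: 1; S1 reads c1=-2401/128 → after 2×micro: -16807/512; S2 reads c2=0 → after 3×micro: 2 ⇒ (c0=1, c1=-16807/512, c2=2)

S0 state at macro-step 2 = 1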